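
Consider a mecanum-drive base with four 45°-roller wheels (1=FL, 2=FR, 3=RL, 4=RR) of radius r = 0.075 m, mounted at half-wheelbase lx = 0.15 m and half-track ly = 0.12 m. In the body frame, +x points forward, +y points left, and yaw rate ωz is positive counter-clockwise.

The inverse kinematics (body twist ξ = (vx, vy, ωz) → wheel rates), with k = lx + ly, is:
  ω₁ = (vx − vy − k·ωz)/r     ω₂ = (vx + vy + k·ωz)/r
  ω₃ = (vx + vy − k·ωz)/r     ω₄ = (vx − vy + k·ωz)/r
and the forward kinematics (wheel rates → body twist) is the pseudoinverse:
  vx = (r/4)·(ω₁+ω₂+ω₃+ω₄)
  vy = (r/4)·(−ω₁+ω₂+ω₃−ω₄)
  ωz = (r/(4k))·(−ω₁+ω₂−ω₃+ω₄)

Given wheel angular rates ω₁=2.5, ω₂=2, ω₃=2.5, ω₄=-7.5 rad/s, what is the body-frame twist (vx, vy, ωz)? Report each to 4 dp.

(-0.0094, 0.1781, -0.7292)

k = lx + ly = 0.15 + 0.12 = 0.2700
ω₁+ω₂+ω₃+ω₄ = -0.5000  →  vx = (0.075/4)·-0.5000 = -0.0094
−ω₁+ω₂+ω₃−ω₄ = 9.5000  →  vy = (0.075/4)·9.5000 = 0.1781
−ω₁+ω₂−ω₃+ω₄ = -10.5000  →  ωz = (0.075/1.0800)·-10.5000 = -0.7292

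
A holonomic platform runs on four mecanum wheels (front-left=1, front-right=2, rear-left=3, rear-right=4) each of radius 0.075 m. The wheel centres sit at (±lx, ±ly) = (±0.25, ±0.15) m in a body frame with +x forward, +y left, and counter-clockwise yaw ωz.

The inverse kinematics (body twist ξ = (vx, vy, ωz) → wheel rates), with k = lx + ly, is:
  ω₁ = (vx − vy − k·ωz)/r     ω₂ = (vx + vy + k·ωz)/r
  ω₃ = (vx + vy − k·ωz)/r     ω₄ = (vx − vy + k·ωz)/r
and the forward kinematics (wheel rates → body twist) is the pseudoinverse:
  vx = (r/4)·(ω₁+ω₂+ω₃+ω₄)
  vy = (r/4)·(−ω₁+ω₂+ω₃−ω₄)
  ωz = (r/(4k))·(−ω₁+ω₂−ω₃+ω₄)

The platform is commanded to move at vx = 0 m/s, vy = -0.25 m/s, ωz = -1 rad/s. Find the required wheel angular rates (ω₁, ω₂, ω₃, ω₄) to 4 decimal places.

k = lx + ly = 0.25 + 0.15 = 0.4000;  k·ωz = 0.4000·-1 = -0.4000
ω₁ (FL) = (vx − vy − k·ωz)/r = 0.6500/0.075 = 8.6667
ω₂ (FR) = (vx + vy + k·ωz)/r = -0.6500/0.075 = -8.6667
ω₃ (RL) = (vx + vy − k·ωz)/r = 0.1500/0.075 = 2.0000
ω₄ (RR) = (vx − vy + k·ωz)/r = -0.1500/0.075 = -2.0000

(8.6667, -8.6667, 2.0000, -2.0000)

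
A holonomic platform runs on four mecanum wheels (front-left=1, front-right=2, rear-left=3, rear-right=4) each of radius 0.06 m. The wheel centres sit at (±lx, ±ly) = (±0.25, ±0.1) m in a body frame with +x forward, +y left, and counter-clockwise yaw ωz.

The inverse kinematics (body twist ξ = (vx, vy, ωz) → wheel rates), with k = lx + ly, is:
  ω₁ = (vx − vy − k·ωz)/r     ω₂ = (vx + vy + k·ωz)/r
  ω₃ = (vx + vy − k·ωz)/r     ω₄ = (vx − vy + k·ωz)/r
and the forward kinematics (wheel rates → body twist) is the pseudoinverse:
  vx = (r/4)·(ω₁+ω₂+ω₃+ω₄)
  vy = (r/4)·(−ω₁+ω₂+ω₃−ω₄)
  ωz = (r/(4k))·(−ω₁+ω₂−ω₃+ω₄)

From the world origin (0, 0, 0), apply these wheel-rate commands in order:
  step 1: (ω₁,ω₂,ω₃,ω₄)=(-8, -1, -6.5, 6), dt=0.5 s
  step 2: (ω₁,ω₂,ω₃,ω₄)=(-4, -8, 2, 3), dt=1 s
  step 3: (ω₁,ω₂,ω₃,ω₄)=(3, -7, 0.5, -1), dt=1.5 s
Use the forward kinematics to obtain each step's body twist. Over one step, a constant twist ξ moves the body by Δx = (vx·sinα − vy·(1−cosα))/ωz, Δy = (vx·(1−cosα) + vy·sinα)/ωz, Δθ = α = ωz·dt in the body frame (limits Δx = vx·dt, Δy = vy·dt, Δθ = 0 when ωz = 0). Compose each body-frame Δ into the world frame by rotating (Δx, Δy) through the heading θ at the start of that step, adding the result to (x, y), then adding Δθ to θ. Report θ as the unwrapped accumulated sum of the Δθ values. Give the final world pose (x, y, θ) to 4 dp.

step 1: ξ=(vx,vy,ωz)=(-0.1425, -0.0825, 0.8357), dt=0.5 → body Δ=(-0.0607, -0.0547, 0.4179) → world pose (-0.0607, -0.0547, 0.4179)
step 2: ξ=(vx,vy,ωz)=(-0.1050, -0.0750, -0.1286), dt=1.0 → body Δ=(-0.1095, -0.0681, -0.1286) → world pose (-0.1332, -0.1614, 0.2893)
step 3: ξ=(vx,vy,ωz)=(-0.0675, -0.1275, -0.4929), dt=1.5 → body Δ=(-0.1598, -0.1385, -0.7393) → world pose (-0.2468, -0.3398, -0.4500)

(-0.2468, -0.3398, -0.4500)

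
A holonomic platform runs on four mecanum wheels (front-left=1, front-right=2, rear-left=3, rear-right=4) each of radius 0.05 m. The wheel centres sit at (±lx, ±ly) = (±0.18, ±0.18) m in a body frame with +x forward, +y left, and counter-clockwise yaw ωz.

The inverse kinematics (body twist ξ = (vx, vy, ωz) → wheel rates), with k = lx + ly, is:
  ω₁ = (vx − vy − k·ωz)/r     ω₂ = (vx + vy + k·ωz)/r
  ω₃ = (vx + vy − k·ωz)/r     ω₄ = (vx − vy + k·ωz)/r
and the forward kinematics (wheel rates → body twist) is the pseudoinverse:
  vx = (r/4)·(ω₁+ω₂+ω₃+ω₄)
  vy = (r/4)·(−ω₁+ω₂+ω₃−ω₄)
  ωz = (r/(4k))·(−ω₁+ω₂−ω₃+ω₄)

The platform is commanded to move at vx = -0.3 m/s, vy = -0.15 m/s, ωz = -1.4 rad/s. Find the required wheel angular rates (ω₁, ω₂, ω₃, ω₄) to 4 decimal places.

(7.0800, -19.0800, 1.0800, -13.0800)

k = lx + ly = 0.18 + 0.18 = 0.3600;  k·ωz = 0.3600·-1.4 = -0.5040
ω₁ (FL) = (vx − vy − k·ωz)/r = 0.3540/0.05 = 7.0800
ω₂ (FR) = (vx + vy + k·ωz)/r = -0.9540/0.05 = -19.0800
ω₃ (RL) = (vx + vy − k·ωz)/r = 0.0540/0.05 = 1.0800
ω₄ (RR) = (vx − vy + k·ωz)/r = -0.6540/0.05 = -13.0800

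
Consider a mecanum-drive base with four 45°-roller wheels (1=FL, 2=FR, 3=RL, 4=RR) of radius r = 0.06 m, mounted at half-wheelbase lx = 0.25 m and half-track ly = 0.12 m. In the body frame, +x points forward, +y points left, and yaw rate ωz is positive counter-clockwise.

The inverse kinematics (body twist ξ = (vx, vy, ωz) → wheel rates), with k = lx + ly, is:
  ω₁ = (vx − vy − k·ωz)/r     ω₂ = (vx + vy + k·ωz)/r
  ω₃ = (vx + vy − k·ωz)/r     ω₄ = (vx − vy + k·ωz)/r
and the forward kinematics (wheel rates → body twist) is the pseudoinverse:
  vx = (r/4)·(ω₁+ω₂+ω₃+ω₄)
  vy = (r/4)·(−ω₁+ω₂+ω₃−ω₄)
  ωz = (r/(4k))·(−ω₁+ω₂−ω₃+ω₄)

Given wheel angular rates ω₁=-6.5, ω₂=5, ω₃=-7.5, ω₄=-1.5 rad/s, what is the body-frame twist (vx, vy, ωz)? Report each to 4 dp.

(-0.1575, 0.0825, 0.7095)

k = lx + ly = 0.25 + 0.12 = 0.3700
ω₁+ω₂+ω₃+ω₄ = -10.5000  →  vx = (0.06/4)·-10.5000 = -0.1575
−ω₁+ω₂+ω₃−ω₄ = 5.5000  →  vy = (0.06/4)·5.5000 = 0.0825
−ω₁+ω₂−ω₃+ω₄ = 17.5000  →  ωz = (0.06/1.4800)·17.5000 = 0.7095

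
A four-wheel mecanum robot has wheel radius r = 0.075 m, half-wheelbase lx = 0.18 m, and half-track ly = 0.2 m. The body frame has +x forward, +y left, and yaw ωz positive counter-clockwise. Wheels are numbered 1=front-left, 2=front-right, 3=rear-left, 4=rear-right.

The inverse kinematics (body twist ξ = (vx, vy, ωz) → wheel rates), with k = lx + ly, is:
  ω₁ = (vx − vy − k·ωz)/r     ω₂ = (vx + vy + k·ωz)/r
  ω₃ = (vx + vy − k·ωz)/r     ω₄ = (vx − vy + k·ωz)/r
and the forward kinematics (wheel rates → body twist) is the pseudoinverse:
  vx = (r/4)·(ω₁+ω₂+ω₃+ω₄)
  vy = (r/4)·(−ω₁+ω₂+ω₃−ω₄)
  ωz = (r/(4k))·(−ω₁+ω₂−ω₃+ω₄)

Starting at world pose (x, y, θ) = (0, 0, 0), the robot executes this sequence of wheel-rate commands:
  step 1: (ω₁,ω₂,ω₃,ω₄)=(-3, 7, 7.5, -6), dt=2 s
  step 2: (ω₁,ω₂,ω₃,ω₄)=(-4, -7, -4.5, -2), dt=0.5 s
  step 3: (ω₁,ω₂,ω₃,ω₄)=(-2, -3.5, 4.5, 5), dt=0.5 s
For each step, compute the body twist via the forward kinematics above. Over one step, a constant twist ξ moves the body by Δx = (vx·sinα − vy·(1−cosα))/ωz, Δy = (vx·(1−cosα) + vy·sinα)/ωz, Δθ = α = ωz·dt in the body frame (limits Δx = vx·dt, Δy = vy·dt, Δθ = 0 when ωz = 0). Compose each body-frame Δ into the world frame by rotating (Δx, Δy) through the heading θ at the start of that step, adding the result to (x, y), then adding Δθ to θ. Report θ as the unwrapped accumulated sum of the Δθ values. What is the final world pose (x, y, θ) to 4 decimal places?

step 1: ξ=(vx,vy,ωz)=(0.1031, 0.4406, -0.1727), dt=2.0 → body Δ=(0.3529, 0.8286, -0.3454) → world pose (0.3529, 0.8286, -0.3454)
step 2: ξ=(vx,vy,ωz)=(-0.3281, -0.1031, -0.0247), dt=0.5 → body Δ=(-0.1644, -0.0505, -0.0123) → world pose (0.1811, 0.8367, -0.3577)
step 3: ξ=(vx,vy,ωz)=(0.0750, -0.0375, -0.0493), dt=0.5 → body Δ=(0.0373, -0.0192, -0.0247) → world pose (0.2093, 0.8056, -0.3824)

(0.2093, 0.8056, -0.3824)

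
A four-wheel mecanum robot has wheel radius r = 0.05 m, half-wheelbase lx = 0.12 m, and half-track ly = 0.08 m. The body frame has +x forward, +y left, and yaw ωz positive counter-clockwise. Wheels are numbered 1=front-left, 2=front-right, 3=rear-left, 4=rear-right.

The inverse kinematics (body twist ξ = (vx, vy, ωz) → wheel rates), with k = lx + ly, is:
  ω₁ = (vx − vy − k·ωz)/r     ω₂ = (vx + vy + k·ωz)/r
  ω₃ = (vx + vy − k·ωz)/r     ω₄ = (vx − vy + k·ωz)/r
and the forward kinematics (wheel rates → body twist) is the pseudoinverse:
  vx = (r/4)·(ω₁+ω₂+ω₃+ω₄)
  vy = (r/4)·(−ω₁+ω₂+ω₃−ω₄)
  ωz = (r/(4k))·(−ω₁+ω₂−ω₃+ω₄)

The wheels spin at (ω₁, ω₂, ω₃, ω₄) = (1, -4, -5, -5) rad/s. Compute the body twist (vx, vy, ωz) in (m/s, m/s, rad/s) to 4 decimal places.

k = lx + ly = 0.12 + 0.08 = 0.2000
ω₁+ω₂+ω₃+ω₄ = -13.0000  →  vx = (0.05/4)·-13.0000 = -0.1625
−ω₁+ω₂+ω₃−ω₄ = -5.0000  →  vy = (0.05/4)·-5.0000 = -0.0625
−ω₁+ω₂−ω₃+ω₄ = -5.0000  →  ωz = (0.05/0.8000)·-5.0000 = -0.3125

(-0.1625, -0.0625, -0.3125)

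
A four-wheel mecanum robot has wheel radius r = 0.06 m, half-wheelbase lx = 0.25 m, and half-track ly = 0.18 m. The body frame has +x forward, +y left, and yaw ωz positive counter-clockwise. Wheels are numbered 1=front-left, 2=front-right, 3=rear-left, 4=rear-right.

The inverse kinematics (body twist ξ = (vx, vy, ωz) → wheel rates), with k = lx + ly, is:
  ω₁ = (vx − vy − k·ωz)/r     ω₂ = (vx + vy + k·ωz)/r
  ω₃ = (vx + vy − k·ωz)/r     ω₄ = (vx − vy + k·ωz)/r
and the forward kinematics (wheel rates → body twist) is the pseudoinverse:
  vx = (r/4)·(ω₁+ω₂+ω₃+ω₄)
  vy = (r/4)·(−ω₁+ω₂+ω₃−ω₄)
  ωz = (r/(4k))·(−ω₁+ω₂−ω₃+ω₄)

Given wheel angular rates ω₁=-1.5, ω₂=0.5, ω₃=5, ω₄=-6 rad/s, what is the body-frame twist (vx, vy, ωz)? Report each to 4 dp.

(-0.0300, 0.1950, -0.3140)

k = lx + ly = 0.25 + 0.18 = 0.4300
ω₁+ω₂+ω₃+ω₄ = -2.0000  →  vx = (0.06/4)·-2.0000 = -0.0300
−ω₁+ω₂+ω₃−ω₄ = 13.0000  →  vy = (0.06/4)·13.0000 = 0.1950
−ω₁+ω₂−ω₃+ω₄ = -9.0000  →  ωz = (0.06/1.7200)·-9.0000 = -0.3140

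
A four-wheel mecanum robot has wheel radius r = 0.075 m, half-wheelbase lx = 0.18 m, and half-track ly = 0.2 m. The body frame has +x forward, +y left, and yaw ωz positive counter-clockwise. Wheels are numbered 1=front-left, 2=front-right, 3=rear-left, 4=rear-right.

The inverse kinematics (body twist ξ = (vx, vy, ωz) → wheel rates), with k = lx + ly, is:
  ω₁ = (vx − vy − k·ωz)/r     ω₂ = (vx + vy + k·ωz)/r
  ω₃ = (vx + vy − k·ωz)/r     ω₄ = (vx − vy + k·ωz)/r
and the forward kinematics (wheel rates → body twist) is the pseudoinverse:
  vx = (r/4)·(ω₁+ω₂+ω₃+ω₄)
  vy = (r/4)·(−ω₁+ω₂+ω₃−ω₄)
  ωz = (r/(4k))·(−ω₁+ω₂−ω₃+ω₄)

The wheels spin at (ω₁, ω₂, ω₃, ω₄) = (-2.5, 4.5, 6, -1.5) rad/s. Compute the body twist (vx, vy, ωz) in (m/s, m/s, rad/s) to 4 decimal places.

(0.1219, 0.2719, -0.0247)

k = lx + ly = 0.18 + 0.2 = 0.3800
ω₁+ω₂+ω₃+ω₄ = 6.5000  →  vx = (0.075/4)·6.5000 = 0.1219
−ω₁+ω₂+ω₃−ω₄ = 14.5000  →  vy = (0.075/4)·14.5000 = 0.2719
−ω₁+ω₂−ω₃+ω₄ = -0.5000  →  ωz = (0.075/1.5200)·-0.5000 = -0.0247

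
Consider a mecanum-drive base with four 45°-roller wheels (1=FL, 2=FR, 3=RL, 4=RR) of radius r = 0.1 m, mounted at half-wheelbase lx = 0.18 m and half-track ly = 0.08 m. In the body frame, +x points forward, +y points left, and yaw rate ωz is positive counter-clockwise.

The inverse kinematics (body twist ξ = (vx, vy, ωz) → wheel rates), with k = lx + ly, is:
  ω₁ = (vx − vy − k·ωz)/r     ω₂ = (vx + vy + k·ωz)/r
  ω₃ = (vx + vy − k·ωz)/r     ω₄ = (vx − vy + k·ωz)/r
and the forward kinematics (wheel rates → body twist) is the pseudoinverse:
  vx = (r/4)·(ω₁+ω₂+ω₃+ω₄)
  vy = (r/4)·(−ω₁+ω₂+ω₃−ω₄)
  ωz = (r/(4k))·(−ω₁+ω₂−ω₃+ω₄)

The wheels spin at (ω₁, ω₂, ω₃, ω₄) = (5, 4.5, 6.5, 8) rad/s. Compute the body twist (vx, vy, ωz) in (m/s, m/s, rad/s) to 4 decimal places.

k = lx + ly = 0.18 + 0.08 = 0.2600
ω₁+ω₂+ω₃+ω₄ = 24.0000  →  vx = (0.1/4)·24.0000 = 0.6000
−ω₁+ω₂+ω₃−ω₄ = -2.0000  →  vy = (0.1/4)·-2.0000 = -0.0500
−ω₁+ω₂−ω₃+ω₄ = 1.0000  →  ωz = (0.1/1.0400)·1.0000 = 0.0962

(0.6000, -0.0500, 0.0962)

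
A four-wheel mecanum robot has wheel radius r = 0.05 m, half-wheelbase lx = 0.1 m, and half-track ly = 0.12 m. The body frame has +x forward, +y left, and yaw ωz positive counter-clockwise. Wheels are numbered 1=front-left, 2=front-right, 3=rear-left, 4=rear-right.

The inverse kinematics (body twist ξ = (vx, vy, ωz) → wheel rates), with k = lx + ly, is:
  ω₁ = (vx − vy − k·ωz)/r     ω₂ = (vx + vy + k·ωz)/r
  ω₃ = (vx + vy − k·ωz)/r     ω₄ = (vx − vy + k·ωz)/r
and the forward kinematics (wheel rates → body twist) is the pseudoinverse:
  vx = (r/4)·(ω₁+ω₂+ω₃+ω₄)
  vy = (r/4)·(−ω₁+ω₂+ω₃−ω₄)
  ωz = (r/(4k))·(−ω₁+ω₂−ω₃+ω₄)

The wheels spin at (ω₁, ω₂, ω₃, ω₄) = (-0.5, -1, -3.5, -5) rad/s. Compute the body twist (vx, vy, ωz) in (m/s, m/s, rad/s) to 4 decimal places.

k = lx + ly = 0.1 + 0.12 = 0.2200
ω₁+ω₂+ω₃+ω₄ = -10.0000  →  vx = (0.05/4)·-10.0000 = -0.1250
−ω₁+ω₂+ω₃−ω₄ = 1.0000  →  vy = (0.05/4)·1.0000 = 0.0125
−ω₁+ω₂−ω₃+ω₄ = -2.0000  →  ωz = (0.05/0.8800)·-2.0000 = -0.1136

(-0.1250, 0.0125, -0.1136)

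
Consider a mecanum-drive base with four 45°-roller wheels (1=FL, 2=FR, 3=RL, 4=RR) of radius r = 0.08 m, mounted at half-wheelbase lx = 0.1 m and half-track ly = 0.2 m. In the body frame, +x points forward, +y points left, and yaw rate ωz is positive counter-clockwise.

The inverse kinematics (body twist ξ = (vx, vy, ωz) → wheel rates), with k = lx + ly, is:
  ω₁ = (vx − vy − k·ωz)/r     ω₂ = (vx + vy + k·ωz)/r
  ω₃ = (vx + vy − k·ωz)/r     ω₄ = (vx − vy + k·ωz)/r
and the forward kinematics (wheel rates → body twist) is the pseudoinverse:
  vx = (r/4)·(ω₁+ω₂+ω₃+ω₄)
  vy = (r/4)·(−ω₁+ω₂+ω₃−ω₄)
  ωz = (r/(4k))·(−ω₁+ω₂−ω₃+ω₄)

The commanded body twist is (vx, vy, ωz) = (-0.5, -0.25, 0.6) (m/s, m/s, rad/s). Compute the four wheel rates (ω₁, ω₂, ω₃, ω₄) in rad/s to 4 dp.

(-5.3750, -7.1250, -11.6250, -0.8750)

k = lx + ly = 0.1 + 0.2 = 0.3000;  k·ωz = 0.3000·0.6 = 0.1800
ω₁ (FL) = (vx − vy − k·ωz)/r = -0.4300/0.08 = -5.3750
ω₂ (FR) = (vx + vy + k·ωz)/r = -0.5700/0.08 = -7.1250
ω₃ (RL) = (vx + vy − k·ωz)/r = -0.9300/0.08 = -11.6250
ω₄ (RR) = (vx − vy + k·ωz)/r = -0.0700/0.08 = -0.8750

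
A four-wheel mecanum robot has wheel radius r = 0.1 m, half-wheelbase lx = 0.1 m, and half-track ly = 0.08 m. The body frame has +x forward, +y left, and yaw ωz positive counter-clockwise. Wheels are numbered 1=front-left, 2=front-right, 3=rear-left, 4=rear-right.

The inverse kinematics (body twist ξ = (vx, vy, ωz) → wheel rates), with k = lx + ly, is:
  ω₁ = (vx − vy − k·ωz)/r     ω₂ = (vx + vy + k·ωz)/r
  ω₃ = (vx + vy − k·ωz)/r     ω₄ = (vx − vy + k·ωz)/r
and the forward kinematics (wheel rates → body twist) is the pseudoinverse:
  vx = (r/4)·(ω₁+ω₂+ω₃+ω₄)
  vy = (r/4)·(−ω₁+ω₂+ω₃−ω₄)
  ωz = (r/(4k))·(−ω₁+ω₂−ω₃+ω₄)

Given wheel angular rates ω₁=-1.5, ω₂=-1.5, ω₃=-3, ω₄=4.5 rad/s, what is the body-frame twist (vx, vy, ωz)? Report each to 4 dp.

(-0.0375, -0.1875, 1.0417)

k = lx + ly = 0.1 + 0.08 = 0.1800
ω₁+ω₂+ω₃+ω₄ = -1.5000  →  vx = (0.1/4)·-1.5000 = -0.0375
−ω₁+ω₂+ω₃−ω₄ = -7.5000  →  vy = (0.1/4)·-7.5000 = -0.1875
−ω₁+ω₂−ω₃+ω₄ = 7.5000  →  ωz = (0.1/0.7200)·7.5000 = 1.0417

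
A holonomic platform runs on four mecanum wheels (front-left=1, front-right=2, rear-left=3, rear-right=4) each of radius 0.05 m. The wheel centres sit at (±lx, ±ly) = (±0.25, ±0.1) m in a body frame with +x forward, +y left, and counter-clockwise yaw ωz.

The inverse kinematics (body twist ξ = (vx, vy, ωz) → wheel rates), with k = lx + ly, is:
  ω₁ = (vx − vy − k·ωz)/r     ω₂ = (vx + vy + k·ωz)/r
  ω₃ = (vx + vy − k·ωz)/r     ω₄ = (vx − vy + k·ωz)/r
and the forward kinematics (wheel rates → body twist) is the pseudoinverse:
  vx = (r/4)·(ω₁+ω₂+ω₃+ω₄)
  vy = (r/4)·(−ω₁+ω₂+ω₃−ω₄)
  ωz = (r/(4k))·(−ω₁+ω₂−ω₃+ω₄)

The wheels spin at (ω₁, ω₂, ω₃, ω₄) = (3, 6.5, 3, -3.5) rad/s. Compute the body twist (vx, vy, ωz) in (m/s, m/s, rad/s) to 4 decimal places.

k = lx + ly = 0.25 + 0.1 = 0.3500
ω₁+ω₂+ω₃+ω₄ = 9.0000  →  vx = (0.05/4)·9.0000 = 0.1125
−ω₁+ω₂+ω₃−ω₄ = 10.0000  →  vy = (0.05/4)·10.0000 = 0.1250
−ω₁+ω₂−ω₃+ω₄ = -3.0000  →  ωz = (0.05/1.4000)·-3.0000 = -0.1071

(0.1125, 0.1250, -0.1071)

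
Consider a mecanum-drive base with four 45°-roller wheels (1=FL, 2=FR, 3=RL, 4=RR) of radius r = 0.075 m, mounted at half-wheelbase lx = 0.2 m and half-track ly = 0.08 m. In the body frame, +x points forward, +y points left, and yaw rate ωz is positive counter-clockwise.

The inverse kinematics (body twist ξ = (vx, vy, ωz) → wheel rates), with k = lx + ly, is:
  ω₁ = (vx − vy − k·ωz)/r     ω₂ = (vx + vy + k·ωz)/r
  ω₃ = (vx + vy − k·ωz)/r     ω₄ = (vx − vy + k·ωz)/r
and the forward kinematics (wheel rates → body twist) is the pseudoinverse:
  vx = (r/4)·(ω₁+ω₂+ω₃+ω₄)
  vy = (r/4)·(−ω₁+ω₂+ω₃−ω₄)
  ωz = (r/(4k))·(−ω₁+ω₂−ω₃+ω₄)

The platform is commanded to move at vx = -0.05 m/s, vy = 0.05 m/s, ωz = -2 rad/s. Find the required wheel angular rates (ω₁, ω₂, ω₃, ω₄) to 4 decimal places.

(6.1333, -7.4667, 7.4667, -8.8000)

k = lx + ly = 0.2 + 0.08 = 0.2800;  k·ωz = 0.2800·-2 = -0.5600
ω₁ (FL) = (vx − vy − k·ωz)/r = 0.4600/0.075 = 6.1333
ω₂ (FR) = (vx + vy + k·ωz)/r = -0.5600/0.075 = -7.4667
ω₃ (RL) = (vx + vy − k·ωz)/r = 0.5600/0.075 = 7.4667
ω₄ (RR) = (vx − vy + k·ωz)/r = -0.6600/0.075 = -8.8000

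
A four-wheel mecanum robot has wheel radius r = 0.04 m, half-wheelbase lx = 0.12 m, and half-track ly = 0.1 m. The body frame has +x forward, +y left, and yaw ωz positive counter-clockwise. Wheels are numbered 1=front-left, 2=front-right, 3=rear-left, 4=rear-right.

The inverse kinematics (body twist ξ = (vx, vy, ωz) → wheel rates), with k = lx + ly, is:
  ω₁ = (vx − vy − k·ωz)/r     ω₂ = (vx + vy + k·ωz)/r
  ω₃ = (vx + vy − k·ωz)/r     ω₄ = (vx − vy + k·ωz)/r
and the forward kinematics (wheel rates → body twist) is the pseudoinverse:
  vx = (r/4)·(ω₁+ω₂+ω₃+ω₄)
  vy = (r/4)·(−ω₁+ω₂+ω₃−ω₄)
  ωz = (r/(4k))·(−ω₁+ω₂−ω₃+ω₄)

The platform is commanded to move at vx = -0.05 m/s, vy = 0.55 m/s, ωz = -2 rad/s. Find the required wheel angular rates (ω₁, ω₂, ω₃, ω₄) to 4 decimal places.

(-4.0000, 1.5000, 23.5000, -26.0000)

k = lx + ly = 0.12 + 0.1 = 0.2200;  k·ωz = 0.2200·-2 = -0.4400
ω₁ (FL) = (vx − vy − k·ωz)/r = -0.1600/0.04 = -4.0000
ω₂ (FR) = (vx + vy + k·ωz)/r = 0.0600/0.04 = 1.5000
ω₃ (RL) = (vx + vy − k·ωz)/r = 0.9400/0.04 = 23.5000
ω₄ (RR) = (vx − vy + k·ωz)/r = -1.0400/0.04 = -26.0000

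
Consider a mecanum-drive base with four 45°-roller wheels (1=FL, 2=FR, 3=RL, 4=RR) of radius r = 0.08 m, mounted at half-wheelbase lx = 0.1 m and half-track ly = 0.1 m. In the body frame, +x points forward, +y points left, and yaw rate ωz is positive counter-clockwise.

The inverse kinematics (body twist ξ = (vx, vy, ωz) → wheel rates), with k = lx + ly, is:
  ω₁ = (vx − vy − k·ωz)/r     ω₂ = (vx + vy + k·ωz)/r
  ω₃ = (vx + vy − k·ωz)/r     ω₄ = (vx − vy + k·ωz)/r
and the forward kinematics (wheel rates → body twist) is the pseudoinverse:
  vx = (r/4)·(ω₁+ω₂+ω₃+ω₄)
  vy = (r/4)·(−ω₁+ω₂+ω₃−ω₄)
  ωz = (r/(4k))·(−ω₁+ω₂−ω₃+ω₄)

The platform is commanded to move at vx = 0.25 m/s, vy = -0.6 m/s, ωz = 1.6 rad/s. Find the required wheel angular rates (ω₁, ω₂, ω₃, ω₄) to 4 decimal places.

(6.6250, -0.3750, -8.3750, 14.6250)

k = lx + ly = 0.1 + 0.1 = 0.2000;  k·ωz = 0.2000·1.6 = 0.3200
ω₁ (FL) = (vx − vy − k·ωz)/r = 0.5300/0.08 = 6.6250
ω₂ (FR) = (vx + vy + k·ωz)/r = -0.0300/0.08 = -0.3750
ω₃ (RL) = (vx + vy − k·ωz)/r = -0.6700/0.08 = -8.3750
ω₄ (RR) = (vx − vy + k·ωz)/r = 1.1700/0.08 = 14.6250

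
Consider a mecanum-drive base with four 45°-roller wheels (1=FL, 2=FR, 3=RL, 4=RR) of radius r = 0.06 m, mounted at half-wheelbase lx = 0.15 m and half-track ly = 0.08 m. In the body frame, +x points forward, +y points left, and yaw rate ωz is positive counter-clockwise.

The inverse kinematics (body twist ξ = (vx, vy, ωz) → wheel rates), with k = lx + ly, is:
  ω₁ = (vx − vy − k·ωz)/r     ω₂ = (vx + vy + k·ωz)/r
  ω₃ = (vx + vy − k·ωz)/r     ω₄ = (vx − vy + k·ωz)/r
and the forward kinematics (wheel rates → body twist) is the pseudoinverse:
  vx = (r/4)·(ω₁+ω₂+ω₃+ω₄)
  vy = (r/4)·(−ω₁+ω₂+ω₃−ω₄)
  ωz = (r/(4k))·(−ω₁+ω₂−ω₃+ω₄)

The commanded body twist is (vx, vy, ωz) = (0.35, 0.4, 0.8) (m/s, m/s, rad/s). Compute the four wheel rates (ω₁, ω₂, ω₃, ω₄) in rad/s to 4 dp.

k = lx + ly = 0.15 + 0.08 = 0.2300;  k·ωz = 0.2300·0.8 = 0.1840
ω₁ (FL) = (vx − vy − k·ωz)/r = -0.2340/0.06 = -3.9000
ω₂ (FR) = (vx + vy + k·ωz)/r = 0.9340/0.06 = 15.5667
ω₃ (RL) = (vx + vy − k·ωz)/r = 0.5660/0.06 = 9.4333
ω₄ (RR) = (vx − vy + k·ωz)/r = 0.1340/0.06 = 2.2333

(-3.9000, 15.5667, 9.4333, 2.2333)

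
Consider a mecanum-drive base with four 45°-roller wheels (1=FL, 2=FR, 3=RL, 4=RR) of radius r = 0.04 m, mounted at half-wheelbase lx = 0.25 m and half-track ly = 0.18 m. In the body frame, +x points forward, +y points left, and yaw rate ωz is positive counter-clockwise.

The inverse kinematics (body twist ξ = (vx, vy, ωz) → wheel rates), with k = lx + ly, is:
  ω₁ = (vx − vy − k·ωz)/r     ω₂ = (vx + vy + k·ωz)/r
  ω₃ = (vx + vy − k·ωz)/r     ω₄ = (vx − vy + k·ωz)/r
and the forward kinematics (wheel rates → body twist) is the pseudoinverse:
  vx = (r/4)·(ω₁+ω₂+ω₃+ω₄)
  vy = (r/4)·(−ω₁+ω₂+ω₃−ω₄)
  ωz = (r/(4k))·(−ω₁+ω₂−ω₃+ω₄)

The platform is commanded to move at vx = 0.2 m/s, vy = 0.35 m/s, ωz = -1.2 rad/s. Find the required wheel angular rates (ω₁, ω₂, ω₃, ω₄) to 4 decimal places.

k = lx + ly = 0.25 + 0.18 = 0.4300;  k·ωz = 0.4300·-1.2 = -0.5160
ω₁ (FL) = (vx − vy − k·ωz)/r = 0.3660/0.04 = 9.1500
ω₂ (FR) = (vx + vy + k·ωz)/r = 0.0340/0.04 = 0.8500
ω₃ (RL) = (vx + vy − k·ωz)/r = 1.0660/0.04 = 26.6500
ω₄ (RR) = (vx − vy + k·ωz)/r = -0.6660/0.04 = -16.6500

(9.1500, 0.8500, 26.6500, -16.6500)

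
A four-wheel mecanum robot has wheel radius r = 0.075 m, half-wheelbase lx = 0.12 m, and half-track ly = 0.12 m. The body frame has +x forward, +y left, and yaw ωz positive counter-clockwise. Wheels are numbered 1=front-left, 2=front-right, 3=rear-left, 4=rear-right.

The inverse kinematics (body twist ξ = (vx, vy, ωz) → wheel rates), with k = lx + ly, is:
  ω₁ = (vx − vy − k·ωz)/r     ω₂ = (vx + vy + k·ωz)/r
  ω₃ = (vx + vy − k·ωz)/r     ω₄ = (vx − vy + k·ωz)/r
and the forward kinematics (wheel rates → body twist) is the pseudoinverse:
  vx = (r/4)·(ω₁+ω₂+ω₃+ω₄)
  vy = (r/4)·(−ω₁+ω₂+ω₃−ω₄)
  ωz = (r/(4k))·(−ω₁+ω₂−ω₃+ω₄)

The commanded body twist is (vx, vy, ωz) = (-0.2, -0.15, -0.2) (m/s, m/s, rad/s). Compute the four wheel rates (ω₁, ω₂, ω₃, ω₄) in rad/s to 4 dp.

(-0.0267, -5.3067, -4.0267, -1.3067)

k = lx + ly = 0.12 + 0.12 = 0.2400;  k·ωz = 0.2400·-0.2 = -0.0480
ω₁ (FL) = (vx − vy − k·ωz)/r = -0.0020/0.075 = -0.0267
ω₂ (FR) = (vx + vy + k·ωz)/r = -0.3980/0.075 = -5.3067
ω₃ (RL) = (vx + vy − k·ωz)/r = -0.3020/0.075 = -4.0267
ω₄ (RR) = (vx − vy + k·ωz)/r = -0.0980/0.075 = -1.3067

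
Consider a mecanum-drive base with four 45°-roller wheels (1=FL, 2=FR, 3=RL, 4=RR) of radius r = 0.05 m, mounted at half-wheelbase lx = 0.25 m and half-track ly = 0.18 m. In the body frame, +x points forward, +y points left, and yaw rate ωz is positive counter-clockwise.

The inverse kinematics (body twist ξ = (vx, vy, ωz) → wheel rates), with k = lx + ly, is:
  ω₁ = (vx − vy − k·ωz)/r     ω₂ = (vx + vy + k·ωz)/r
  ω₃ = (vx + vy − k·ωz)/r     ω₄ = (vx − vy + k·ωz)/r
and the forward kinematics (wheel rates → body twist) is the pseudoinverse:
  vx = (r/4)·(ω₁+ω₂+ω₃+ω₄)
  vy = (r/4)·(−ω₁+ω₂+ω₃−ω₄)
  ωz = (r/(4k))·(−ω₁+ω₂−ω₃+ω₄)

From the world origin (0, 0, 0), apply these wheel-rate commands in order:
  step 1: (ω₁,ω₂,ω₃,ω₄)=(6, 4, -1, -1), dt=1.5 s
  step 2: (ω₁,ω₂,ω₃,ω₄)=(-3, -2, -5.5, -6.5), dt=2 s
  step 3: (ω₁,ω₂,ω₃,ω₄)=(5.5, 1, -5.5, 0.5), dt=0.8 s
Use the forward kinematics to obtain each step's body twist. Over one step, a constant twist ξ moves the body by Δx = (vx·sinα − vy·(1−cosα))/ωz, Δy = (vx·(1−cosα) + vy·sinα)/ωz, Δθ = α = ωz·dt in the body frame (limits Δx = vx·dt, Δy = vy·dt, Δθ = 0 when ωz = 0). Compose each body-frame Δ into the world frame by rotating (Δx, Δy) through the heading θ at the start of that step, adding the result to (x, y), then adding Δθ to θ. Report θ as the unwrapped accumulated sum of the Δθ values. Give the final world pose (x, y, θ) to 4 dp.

step 1: ξ=(vx,vy,ωz)=(0.1000, -0.0250, -0.0581), dt=1.5 → body Δ=(0.1482, -0.0440, -0.0872) → world pose (0.1482, -0.0440, -0.0872)
step 2: ξ=(vx,vy,ωz)=(-0.2125, 0.0250, 0.0000), dt=2.0 → body Δ=(-0.4250, 0.0500, 0.0000) → world pose (-0.2709, 0.0428, -0.0872)
step 3: ξ=(vx,vy,ωz)=(0.0188, -0.1313, 0.0436), dt=0.8 → body Δ=(0.0168, -0.1047, 0.0349) → world pose (-0.2632, -0.0629, -0.0523)

(-0.2632, -0.0629, -0.0523)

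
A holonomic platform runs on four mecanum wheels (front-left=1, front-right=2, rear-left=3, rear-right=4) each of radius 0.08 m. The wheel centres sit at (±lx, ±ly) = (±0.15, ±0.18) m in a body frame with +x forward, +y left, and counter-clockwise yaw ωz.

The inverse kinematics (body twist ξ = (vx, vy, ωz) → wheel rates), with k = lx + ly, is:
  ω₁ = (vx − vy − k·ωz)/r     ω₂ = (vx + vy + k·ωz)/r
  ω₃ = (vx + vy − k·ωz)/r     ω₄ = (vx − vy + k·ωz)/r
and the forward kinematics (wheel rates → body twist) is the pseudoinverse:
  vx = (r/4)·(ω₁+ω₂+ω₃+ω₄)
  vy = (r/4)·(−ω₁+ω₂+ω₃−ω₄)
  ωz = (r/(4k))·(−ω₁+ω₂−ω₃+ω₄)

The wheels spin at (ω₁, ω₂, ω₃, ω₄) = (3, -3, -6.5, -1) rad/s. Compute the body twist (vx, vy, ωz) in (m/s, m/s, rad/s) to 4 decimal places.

k = lx + ly = 0.15 + 0.18 = 0.3300
ω₁+ω₂+ω₃+ω₄ = -7.5000  →  vx = (0.08/4)·-7.5000 = -0.1500
−ω₁+ω₂+ω₃−ω₄ = -11.5000  →  vy = (0.08/4)·-11.5000 = -0.2300
−ω₁+ω₂−ω₃+ω₄ = -0.5000  →  ωz = (0.08/1.3200)·-0.5000 = -0.0303

(-0.1500, -0.2300, -0.0303)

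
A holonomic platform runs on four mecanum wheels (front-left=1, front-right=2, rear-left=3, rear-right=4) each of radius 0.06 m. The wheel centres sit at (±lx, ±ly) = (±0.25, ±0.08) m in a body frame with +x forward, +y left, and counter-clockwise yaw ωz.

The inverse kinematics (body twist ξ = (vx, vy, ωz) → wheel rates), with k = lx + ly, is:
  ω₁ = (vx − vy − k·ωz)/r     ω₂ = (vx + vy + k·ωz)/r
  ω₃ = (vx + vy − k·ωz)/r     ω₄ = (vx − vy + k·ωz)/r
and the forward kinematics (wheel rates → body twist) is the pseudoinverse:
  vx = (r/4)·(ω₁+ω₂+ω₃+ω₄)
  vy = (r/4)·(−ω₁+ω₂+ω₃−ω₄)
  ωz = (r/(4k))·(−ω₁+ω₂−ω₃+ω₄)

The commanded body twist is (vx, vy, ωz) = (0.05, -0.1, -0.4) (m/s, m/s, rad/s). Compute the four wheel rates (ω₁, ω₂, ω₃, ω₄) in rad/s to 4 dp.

k = lx + ly = 0.25 + 0.08 = 0.3300;  k·ωz = 0.3300·-0.4 = -0.1320
ω₁ (FL) = (vx − vy − k·ωz)/r = 0.2820/0.06 = 4.7000
ω₂ (FR) = (vx + vy + k·ωz)/r = -0.1820/0.06 = -3.0333
ω₃ (RL) = (vx + vy − k·ωz)/r = 0.0820/0.06 = 1.3667
ω₄ (RR) = (vx − vy + k·ωz)/r = 0.0180/0.06 = 0.3000

(4.7000, -3.0333, 1.3667, 0.3000)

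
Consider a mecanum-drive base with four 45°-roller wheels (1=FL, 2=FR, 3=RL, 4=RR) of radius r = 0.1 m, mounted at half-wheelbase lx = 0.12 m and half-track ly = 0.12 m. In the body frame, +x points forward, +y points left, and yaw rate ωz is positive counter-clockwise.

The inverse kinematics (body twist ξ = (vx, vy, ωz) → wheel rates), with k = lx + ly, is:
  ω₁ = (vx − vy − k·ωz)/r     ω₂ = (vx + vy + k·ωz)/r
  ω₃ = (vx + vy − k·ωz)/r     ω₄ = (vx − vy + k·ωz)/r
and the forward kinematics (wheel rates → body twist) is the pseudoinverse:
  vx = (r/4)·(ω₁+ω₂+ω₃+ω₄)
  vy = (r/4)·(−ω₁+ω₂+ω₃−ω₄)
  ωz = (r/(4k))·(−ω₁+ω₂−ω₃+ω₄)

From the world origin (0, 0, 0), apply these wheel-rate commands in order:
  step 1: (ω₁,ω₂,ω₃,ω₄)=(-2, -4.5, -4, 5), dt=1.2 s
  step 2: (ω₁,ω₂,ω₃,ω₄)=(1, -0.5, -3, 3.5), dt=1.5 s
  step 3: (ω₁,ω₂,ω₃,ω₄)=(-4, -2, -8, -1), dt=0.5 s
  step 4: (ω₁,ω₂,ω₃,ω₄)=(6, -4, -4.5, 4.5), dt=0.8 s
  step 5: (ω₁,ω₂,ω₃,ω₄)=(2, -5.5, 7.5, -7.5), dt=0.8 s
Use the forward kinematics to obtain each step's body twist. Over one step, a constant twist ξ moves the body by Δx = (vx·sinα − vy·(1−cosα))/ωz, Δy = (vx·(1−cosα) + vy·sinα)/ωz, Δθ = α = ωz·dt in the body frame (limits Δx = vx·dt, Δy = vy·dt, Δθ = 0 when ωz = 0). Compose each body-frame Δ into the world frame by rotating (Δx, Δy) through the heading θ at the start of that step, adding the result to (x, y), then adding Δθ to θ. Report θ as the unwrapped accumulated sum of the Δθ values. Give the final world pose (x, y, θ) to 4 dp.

(0.5613, -0.3922, 0.1042)

step 1: ξ=(vx,vy,ωz)=(-0.1375, -0.2875, 0.6771), dt=1.2 → body Δ=(-0.0148, -0.3717, 0.8125) → world pose (-0.0148, -0.3717, 0.8125)
step 2: ξ=(vx,vy,ωz)=(0.0250, -0.2000, 0.5208), dt=1.5 → body Δ=(0.1451, -0.2565, 0.7812) → world pose (0.2712, -0.4427, 1.5938)
step 3: ξ=(vx,vy,ωz)=(-0.3750, -0.1250, 0.9375), dt=0.5 → body Δ=(-0.1663, -0.1034, 0.4688) → world pose (0.3784, -0.6066, 2.0625)
step 4: ξ=(vx,vy,ωz)=(0.0500, -0.4750, -0.1042), dt=0.8 → body Δ=(0.0241, -0.3812, -0.0833) → world pose (0.7030, -0.4054, 1.9792)
step 5: ξ=(vx,vy,ωz)=(-0.0875, 0.1875, -2.3438), dt=0.8 → body Δ=(0.0683, 0.1248, -1.8750) → world pose (0.5613, -0.3922, 0.1042)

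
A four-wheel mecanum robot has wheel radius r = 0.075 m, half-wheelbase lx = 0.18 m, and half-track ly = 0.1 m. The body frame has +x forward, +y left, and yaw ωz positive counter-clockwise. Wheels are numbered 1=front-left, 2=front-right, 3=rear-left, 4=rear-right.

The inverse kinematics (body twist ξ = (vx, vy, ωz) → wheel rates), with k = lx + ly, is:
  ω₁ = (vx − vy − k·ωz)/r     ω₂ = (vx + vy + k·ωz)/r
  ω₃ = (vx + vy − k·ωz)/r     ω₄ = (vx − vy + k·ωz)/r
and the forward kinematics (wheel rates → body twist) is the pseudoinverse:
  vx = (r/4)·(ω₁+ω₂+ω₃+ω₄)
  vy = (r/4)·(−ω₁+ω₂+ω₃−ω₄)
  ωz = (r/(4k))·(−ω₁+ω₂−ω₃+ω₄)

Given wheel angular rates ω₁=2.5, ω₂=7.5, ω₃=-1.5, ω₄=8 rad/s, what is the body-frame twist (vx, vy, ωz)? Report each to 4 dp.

(0.3094, -0.0844, 0.9710)

k = lx + ly = 0.18 + 0.1 = 0.2800
ω₁+ω₂+ω₃+ω₄ = 16.5000  →  vx = (0.075/4)·16.5000 = 0.3094
−ω₁+ω₂+ω₃−ω₄ = -4.5000  →  vy = (0.075/4)·-4.5000 = -0.0844
−ω₁+ω₂−ω₃+ω₄ = 14.5000  →  ωz = (0.075/1.1200)·14.5000 = 0.9710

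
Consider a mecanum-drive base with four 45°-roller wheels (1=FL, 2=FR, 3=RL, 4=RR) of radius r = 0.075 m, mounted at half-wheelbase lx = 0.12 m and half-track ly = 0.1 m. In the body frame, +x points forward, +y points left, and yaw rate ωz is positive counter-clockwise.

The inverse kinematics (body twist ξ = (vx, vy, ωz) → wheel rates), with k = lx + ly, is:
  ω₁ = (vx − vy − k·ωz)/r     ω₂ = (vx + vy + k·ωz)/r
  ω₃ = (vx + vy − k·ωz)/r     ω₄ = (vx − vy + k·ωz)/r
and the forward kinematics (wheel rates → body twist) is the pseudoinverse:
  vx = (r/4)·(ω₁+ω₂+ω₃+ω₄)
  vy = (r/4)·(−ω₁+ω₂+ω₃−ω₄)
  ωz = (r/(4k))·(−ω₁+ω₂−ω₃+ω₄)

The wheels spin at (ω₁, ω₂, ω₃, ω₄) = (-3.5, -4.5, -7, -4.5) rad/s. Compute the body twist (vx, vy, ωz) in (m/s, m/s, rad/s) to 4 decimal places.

(-0.3656, -0.0656, 0.1278)

k = lx + ly = 0.12 + 0.1 = 0.2200
ω₁+ω₂+ω₃+ω₄ = -19.5000  →  vx = (0.075/4)·-19.5000 = -0.3656
−ω₁+ω₂+ω₃−ω₄ = -3.5000  →  vy = (0.075/4)·-3.5000 = -0.0656
−ω₁+ω₂−ω₃+ω₄ = 1.5000  →  ωz = (0.075/0.8800)·1.5000 = 0.1278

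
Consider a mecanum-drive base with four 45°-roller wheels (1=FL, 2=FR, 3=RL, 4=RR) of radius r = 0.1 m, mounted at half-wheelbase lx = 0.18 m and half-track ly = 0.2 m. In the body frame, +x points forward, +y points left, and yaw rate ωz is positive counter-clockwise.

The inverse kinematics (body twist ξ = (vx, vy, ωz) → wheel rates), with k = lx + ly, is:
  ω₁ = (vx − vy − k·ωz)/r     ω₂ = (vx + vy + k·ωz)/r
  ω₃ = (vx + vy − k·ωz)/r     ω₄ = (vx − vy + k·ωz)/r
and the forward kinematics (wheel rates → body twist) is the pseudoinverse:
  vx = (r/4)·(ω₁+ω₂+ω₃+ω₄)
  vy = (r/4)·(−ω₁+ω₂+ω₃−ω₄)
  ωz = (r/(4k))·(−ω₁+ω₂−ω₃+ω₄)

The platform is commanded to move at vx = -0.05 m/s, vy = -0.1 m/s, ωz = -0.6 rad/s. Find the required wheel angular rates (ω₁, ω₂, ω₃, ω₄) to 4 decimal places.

k = lx + ly = 0.18 + 0.2 = 0.3800;  k·ωz = 0.3800·-0.6 = -0.2280
ω₁ (FL) = (vx − vy − k·ωz)/r = 0.2780/0.1 = 2.7800
ω₂ (FR) = (vx + vy + k·ωz)/r = -0.3780/0.1 = -3.7800
ω₃ (RL) = (vx + vy − k·ωz)/r = 0.0780/0.1 = 0.7800
ω₄ (RR) = (vx − vy + k·ωz)/r = -0.1780/0.1 = -1.7800

(2.7800, -3.7800, 0.7800, -1.7800)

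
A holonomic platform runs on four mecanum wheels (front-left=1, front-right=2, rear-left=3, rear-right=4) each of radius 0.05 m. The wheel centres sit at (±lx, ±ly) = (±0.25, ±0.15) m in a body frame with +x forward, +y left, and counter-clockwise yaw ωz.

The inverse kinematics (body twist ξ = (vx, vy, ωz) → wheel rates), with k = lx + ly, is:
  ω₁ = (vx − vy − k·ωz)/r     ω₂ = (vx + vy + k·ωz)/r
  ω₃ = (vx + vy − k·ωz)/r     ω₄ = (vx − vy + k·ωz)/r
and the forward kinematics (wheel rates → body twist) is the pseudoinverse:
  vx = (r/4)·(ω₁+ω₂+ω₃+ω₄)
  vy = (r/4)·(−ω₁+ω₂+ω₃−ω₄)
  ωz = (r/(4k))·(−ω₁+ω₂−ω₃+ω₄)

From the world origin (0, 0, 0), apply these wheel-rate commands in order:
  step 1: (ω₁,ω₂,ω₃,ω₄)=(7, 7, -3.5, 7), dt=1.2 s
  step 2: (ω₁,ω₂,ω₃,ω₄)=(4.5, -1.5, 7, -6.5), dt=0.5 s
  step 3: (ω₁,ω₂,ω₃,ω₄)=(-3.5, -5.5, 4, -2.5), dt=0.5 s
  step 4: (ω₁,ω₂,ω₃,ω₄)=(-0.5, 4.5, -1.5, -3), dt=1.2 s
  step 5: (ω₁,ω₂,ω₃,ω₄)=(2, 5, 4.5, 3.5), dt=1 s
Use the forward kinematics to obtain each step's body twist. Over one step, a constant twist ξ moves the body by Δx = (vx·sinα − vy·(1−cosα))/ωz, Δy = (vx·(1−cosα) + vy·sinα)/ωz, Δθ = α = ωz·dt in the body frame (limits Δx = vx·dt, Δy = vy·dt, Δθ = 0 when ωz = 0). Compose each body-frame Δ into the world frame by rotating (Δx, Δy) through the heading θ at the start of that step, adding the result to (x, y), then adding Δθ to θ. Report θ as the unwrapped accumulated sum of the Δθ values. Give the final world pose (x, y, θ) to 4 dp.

(0.4195, 0.1442, 0.1500)

step 1: ξ=(vx,vy,ωz)=(0.2188, -0.1313, 0.3281), dt=1.2 → body Δ=(0.2864, -0.1024, 0.3937) → world pose (0.2864, -0.1024, 0.3937)
step 2: ξ=(vx,vy,ωz)=(0.0438, 0.0938, -0.6094), dt=0.5 → body Δ=(0.0286, 0.0428, -0.3047) → world pose (0.2964, -0.0519, 0.0891)
step 3: ξ=(vx,vy,ωz)=(-0.0938, 0.0563, -0.2656), dt=0.5 → body Δ=(-0.0449, 0.0312, -0.1328) → world pose (0.2489, -0.0249, -0.0438)
step 4: ξ=(vx,vy,ωz)=(-0.0063, 0.0813, 0.1094), dt=1.2 → body Δ=(-0.0139, 0.0967, 0.1313) → world pose (0.2393, 0.0724, 0.0875)
step 5: ξ=(vx,vy,ωz)=(0.1875, 0.0500, 0.0625), dt=1.0 → body Δ=(0.1858, 0.0558, 0.0625) → world pose (0.4195, 0.1442, 0.1500)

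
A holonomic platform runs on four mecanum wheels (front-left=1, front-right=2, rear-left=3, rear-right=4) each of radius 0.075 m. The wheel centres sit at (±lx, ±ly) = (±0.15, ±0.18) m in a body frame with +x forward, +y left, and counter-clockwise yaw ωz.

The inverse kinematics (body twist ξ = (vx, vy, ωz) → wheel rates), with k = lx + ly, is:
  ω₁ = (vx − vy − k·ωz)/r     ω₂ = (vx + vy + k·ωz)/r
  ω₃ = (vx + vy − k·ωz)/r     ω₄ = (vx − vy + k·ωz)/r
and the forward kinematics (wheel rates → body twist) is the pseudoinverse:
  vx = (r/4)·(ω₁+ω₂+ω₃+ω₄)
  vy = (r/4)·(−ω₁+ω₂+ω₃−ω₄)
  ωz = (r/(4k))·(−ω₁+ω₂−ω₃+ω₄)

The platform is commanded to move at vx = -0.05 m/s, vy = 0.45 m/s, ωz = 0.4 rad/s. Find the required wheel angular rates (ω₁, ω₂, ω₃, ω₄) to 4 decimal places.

k = lx + ly = 0.15 + 0.18 = 0.3300;  k·ωz = 0.3300·0.4 = 0.1320
ω₁ (FL) = (vx − vy − k·ωz)/r = -0.6320/0.075 = -8.4267
ω₂ (FR) = (vx + vy + k·ωz)/r = 0.5320/0.075 = 7.0933
ω₃ (RL) = (vx + vy − k·ωz)/r = 0.2680/0.075 = 3.5733
ω₄ (RR) = (vx − vy + k·ωz)/r = -0.3680/0.075 = -4.9067

(-8.4267, 7.0933, 3.5733, -4.9067)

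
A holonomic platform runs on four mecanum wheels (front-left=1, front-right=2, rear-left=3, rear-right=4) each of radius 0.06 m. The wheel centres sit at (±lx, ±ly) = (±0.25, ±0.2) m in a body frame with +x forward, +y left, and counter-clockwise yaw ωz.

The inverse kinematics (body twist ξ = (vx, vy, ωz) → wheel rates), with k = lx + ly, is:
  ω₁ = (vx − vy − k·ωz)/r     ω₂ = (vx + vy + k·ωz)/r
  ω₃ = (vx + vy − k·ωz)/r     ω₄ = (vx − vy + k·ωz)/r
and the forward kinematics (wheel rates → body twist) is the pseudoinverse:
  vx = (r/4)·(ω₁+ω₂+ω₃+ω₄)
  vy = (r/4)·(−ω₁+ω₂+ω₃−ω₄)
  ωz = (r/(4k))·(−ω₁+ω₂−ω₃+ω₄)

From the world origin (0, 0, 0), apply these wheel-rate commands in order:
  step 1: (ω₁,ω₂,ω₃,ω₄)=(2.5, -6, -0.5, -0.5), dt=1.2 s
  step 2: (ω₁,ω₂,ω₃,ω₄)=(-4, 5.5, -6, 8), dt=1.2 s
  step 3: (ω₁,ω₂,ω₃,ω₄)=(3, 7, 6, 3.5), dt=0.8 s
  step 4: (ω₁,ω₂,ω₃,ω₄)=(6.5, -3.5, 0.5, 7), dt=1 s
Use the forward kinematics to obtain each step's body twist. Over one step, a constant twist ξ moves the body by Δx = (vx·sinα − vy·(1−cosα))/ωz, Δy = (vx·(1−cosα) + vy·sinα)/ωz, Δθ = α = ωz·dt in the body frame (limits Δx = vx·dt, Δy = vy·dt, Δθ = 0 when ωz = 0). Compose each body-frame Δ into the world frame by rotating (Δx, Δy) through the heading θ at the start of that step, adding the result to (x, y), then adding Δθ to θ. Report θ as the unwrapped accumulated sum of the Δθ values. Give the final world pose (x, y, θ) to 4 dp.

(0.3776, -0.1267, 0.5233)

step 1: ξ=(vx,vy,ωz)=(-0.0675, -0.1275, -0.2833), dt=1.2 → body Δ=(-0.1052, -0.1364, -0.3400) → world pose (-0.1052, -0.1364, -0.3400)
step 2: ξ=(vx,vy,ωz)=(0.0525, -0.0675, 0.7833), dt=1.2 → body Δ=(0.0895, -0.0421, 0.9400) → world pose (-0.0349, -0.2060, 0.6000)
step 3: ξ=(vx,vy,ωz)=(0.2925, 0.0975, 0.0500), dt=0.8 → body Δ=(0.2324, 0.0827, 0.0400) → world pose (0.1102, -0.0065, 0.6400)
step 4: ξ=(vx,vy,ωz)=(0.1575, -0.2475, -0.1167), dt=1.0 → body Δ=(0.1427, -0.2561, -0.1167) → world pose (0.3776, -0.1267, 0.5233)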